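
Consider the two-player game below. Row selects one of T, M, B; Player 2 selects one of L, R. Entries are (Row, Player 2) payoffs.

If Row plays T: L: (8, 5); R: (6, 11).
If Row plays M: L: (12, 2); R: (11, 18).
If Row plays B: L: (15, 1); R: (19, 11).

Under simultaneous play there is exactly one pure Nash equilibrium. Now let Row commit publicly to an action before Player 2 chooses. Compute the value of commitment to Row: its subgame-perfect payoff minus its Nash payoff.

Solve by backward induction (Row leads).
- T: BR = R, leader payoff 6.
- M: BR = R, leader payoff 11.
- B: BR = R, leader payoff 19.
Row's induced payoffs are 6, 11, 19, so Row commits to B. Subgame-perfect outcome: (B, R) with payoffs (19, 11).
Now find the simultaneous Nash equilibrium.
Row's best replies: L→B; R→B.
Player 2's best replies: T→R; M→R; B→R.
The unique mutual best reply is (B, R), giving (19, 11).
Row's commitment gain: 19 − 19 = 0.

0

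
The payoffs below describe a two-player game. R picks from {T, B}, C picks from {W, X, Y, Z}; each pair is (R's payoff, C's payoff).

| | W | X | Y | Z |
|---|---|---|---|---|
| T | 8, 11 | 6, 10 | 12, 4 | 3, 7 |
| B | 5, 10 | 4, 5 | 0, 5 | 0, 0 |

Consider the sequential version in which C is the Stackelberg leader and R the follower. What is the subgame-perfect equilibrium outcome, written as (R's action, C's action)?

Work backward from R's decision.
- W → R plays T (best of 8, 5); C gets 11.
- X → R plays T (best of 6, 4); C gets 10.
- Y → R plays T (best of 12, 0); C gets 4.
- Z → R plays T (best of 3, 0); C gets 7.
C's induced payoffs are 11, 10, 4, 7, so C commits to W. Subgame-perfect outcome: (T, W) with payoffs (8, 11).

(T, W)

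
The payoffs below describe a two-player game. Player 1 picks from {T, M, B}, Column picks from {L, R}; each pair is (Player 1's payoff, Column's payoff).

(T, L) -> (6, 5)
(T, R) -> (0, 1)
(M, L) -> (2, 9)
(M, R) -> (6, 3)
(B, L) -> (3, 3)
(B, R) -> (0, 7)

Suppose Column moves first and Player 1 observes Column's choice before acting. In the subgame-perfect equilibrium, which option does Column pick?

L

Work backward from Player 1's decision.
- L → Player 1 plays T (best of 6, 2, 3); Column gets 5.
- R → Player 1 plays M (best of 0, 6, 0); Column gets 3.
Column's induced payoffs are 5, 3, so Column commits to L. Subgame-perfect outcome: (T, L) with payoffs (6, 5).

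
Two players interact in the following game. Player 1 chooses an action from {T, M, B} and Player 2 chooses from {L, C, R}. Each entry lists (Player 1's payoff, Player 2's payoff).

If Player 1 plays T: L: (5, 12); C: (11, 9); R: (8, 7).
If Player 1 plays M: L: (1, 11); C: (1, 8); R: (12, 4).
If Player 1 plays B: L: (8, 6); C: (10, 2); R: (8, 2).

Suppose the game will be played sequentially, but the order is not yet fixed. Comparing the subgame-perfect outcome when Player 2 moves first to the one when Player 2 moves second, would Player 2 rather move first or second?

If Player 1 leads: Player 2's best replies are T→L, M→L, B→L; Player 1's induced payoffs 5, 1, 8; outcome (B, L), payoffs (8, 6).
If Player 2 leads: Player 1's best replies are L→B, C→T, R→M; Player 2's induced payoffs 6, 9, 4; outcome (T, C), payoffs (11, 9).
Player 2 gets 9 moving first and 6 moving second, so Player 2 prefers to move first.

first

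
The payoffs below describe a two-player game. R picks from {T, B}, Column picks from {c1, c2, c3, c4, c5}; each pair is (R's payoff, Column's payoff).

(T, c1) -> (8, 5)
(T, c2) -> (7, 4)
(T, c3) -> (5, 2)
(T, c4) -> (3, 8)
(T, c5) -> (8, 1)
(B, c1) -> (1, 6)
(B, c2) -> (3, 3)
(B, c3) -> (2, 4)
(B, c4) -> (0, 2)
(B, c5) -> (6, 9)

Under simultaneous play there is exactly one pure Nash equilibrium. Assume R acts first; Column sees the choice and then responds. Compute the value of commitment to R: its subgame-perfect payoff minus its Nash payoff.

Work backward from Column's decision.
- T → Column plays c4 (best of 5, 4, 2, 8, 1); R gets 3.
- B → Column plays c5 (best of 6, 3, 4, 2, 9); R gets 6.
R's induced payoffs are 3, 6, so R commits to B. Subgame-perfect outcome: (B, c5) with payoffs (6, 9).
Under simultaneous play:
R's best replies: c1→T; c2→T; c3→T; c4→T; c5→T.
Column's best replies: T→c4; B→c5.
Only (T, c4) has each player best-responding; Nash payoffs (3, 8).
R's commitment gain: 6 − 3 = 3.

3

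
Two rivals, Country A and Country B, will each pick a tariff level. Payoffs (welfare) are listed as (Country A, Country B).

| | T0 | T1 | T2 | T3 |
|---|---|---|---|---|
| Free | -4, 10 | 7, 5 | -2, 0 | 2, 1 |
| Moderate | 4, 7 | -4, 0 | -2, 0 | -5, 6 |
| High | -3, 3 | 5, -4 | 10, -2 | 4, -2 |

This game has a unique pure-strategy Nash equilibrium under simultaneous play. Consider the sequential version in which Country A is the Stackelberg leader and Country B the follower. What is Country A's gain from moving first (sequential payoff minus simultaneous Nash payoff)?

Work backward from Country B's decision.
- Free → Country B plays T0 (best of 10, 5, 0, 1); Country A gets -4.
- Moderate → Country B plays T0 (best of 7, 0, 0, 6); Country A gets 4.
- High → Country B plays T0 (best of 3, -4, -2, -2); Country A gets -3.
Among -4, 4, -3, the best is 4 at Moderate. Subgame-perfect outcome: (Moderate, T0) with payoffs (4, 7).
Under simultaneous play:
Country A's best replies: T0→Moderate; T1→Free; T2→High; T3→High.
Country B's best replies: Free→T0; Moderate→T0; High→T0.
Only (Moderate, T0) has each player best-responding; Nash payoffs (4, 7).
Country A's commitment gain: 4 − 4 = 0.

0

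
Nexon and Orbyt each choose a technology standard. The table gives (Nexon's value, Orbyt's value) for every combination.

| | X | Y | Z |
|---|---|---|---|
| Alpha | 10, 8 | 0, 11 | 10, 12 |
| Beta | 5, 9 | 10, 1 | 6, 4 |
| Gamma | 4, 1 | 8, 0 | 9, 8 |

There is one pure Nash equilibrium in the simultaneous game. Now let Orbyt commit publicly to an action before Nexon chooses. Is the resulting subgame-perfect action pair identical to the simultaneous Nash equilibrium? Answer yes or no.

yes

Nexon best-responds to each possible Orbyt move:
- X: Nexon compares 10, 5, 4 and picks Alpha; Orbyt would get 8.
- Y: Nexon compares 0, 10, 8 and picks Beta; Orbyt would get 1.
- Z: Nexon compares 10, 6, 9 and picks Alpha; Orbyt would get 12.
Among 8, 1, 12, the best is 12 at Z. Subgame-perfect outcome: (Alpha, Z) with payoffs (10, 12).
For the simultaneous game, intersect best replies.
Nexon's best replies: X→Alpha; Y→Beta; Z→Alpha.
Orbyt's best replies: Alpha→Z; Beta→X; Gamma→Z.
Only (Alpha, Z) has each player best-responding; Nash payoffs (10, 12).
Sequential outcome (Alpha, Z) coincides with the Nash profile (Alpha, Z).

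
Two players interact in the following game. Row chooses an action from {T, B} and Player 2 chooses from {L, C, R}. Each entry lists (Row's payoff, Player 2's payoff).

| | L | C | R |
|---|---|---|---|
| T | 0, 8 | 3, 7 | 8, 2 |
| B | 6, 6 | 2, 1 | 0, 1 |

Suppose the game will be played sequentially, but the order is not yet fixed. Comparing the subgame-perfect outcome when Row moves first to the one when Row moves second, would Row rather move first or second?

If Row leads: Player 2's best replies are T→L, B→L; Row's induced payoffs 0, 6; outcome (B, L), payoffs (6, 6).
If Player 2 leads: Row's best replies are L→B, C→T, R→T; Player 2's induced payoffs 6, 7, 2; outcome (T, C), payoffs (3, 7).
Row gets 6 moving first and 3 moving second, so Row prefers to move first.

first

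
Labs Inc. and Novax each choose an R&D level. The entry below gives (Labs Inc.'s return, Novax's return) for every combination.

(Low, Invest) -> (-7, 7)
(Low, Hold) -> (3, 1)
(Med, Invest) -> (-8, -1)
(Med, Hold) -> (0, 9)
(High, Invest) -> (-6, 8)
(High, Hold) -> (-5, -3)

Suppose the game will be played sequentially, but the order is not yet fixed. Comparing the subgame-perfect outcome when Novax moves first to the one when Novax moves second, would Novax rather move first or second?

If Labs Inc. leads: Novax's best replies are Low→Invest, Med→Hold, High→Invest; Labs Inc.'s induced payoffs -7, 0, -6; outcome (Med, Hold), payoffs (0, 9).
If Novax leads: Labs Inc.'s best replies are Invest→High, Hold→Low; Novax's induced payoffs 8, 1; outcome (High, Invest), payoffs (-6, 8).
Novax gets 8 moving first and 9 moving second, so Novax prefers to move second.

second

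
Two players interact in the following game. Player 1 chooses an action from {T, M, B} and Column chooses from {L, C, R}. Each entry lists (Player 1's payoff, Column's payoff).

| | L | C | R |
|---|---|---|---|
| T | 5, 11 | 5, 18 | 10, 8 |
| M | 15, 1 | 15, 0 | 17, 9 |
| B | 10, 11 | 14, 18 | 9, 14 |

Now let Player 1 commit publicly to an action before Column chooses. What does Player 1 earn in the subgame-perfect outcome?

Work backward from Column's decision.
- T: BR = C, leader payoff 5.
- M: BR = R, leader payoff 17.
- B: BR = C, leader payoff 14.
Maximizing over 5, 17, 14, Player 1 chooses M. Subgame-perfect outcome: (M, R) with payoffs (17, 9).

17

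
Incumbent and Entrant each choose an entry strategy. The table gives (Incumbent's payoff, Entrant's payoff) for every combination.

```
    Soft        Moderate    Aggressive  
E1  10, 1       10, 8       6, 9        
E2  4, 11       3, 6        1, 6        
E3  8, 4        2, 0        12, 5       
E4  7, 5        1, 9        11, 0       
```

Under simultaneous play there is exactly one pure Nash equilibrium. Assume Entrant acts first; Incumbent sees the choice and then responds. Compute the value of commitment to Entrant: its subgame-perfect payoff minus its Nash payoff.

Incumbent best-responds to each possible Entrant move:
- Soft: Incumbent compares 10, 4, 8, 7 and picks E1; Entrant would get 1.
- Moderate: Incumbent compares 10, 3, 2, 1 and picks E1; Entrant would get 8.
- Aggressive: Incumbent compares 6, 1, 12, 11 and picks E3; Entrant would get 5.
Entrant's induced payoffs are 1, 8, 5, so Entrant commits to Moderate. Subgame-perfect outcome: (E1, Moderate) with payoffs (10, 8).
Under simultaneous play:
Incumbent's best replies: Soft→E1; Moderate→E1; Aggressive→E3.
Entrant's best replies: E1→Aggressive; E2→Soft; E3→Aggressive; E4→Moderate.
Only (E3, Aggressive) has each player best-responding; Nash payoffs (12, 5).
Entrant's commitment gain: 8 − 5 = 3.

3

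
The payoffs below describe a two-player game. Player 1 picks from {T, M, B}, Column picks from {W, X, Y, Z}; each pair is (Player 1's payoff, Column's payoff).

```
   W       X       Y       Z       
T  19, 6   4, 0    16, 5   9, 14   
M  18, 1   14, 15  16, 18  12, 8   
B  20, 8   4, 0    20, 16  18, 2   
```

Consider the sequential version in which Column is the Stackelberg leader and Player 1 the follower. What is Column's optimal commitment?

Y

Player 1 best-responds to each possible Column move:
- W: Player 1 compares 19, 18, 20 and picks B; Column would get 8.
- X: Player 1 compares 4, 14, 4 and picks M; Column would get 15.
- Y: Player 1 compares 16, 16, 20 and picks B; Column would get 16.
- Z: Player 1 compares 9, 12, 18 and picks B; Column would get 2.
Among 8, 15, 16, 2, the best is 16 at Y. Subgame-perfect outcome: (B, Y) with payoffs (20, 16).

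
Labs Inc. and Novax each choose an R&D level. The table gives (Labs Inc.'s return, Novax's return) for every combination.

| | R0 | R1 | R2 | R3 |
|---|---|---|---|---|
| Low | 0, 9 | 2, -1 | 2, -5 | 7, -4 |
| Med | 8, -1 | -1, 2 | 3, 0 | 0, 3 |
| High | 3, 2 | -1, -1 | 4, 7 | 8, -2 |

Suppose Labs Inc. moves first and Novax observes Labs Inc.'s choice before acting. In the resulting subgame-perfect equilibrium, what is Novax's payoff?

7

Solve by backward induction (Labs Inc. leads).
- Low → Novax plays R0 (best of 9, -1, -5, -4); Labs Inc. gets 0.
- Med → Novax plays R3 (best of -1, 2, 0, 3); Labs Inc. gets 0.
- High → Novax plays R2 (best of 2, -1, 7, -2); Labs Inc. gets 4.
Among 0, 0, 4, the best is 4 at High. Subgame-perfect outcome: (High, R2) with payoffs (4, 7).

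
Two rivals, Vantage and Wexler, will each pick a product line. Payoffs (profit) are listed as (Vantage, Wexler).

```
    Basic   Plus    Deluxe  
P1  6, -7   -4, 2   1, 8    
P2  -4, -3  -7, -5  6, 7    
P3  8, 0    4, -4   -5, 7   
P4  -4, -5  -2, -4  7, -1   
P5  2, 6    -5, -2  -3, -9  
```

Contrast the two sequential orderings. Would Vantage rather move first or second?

second

If Vantage leads: Wexler's best replies are P1→Deluxe, P2→Deluxe, P3→Deluxe, P4→Deluxe, P5→Basic; Vantage's induced payoffs 1, 6, -5, 7, 2; outcome (P4, Deluxe), payoffs (7, -1).
If Wexler leads: Vantage's best replies are Basic→P3, Plus→P3, Deluxe→P4; Wexler's induced payoffs 0, -4, -1; outcome (P3, Basic), payoffs (8, 0).
Vantage gets 7 moving first and 8 moving second, so Vantage prefers to move second.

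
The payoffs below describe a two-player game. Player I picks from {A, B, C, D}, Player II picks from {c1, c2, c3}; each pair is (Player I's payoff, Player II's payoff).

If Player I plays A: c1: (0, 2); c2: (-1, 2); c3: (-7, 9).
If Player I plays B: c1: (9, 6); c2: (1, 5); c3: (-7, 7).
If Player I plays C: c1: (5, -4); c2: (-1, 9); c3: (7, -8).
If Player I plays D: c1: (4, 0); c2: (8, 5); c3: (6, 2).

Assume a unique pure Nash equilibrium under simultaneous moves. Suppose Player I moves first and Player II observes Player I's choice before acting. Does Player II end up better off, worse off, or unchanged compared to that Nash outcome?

Backward induction with Player I moving first.
- A: Player II compares 2, 2, 9 and picks c3; Player I would get -7.
- B: Player II compares 6, 5, 7 and picks c3; Player I would get -7.
- C: Player II compares -4, 9, -8 and picks c2; Player I would get -1.
- D: Player II compares 0, 5, 2 and picks c2; Player I would get 8.
Maximizing over -7, -7, -1, 8, Player I chooses D. Subgame-perfect outcome: (D, c2) with payoffs (8, 5).
For the simultaneous game, intersect best replies.
Player I's best replies: c1→B; c2→D; c3→C.
Player II's best replies: A→c3; B→c3; C→c2; D→c2.
The unique mutual best reply is (D, c2), giving (8, 5).
Player II earns 5 sequentially versus 5 at the Nash outcome: unchanged.

unchanged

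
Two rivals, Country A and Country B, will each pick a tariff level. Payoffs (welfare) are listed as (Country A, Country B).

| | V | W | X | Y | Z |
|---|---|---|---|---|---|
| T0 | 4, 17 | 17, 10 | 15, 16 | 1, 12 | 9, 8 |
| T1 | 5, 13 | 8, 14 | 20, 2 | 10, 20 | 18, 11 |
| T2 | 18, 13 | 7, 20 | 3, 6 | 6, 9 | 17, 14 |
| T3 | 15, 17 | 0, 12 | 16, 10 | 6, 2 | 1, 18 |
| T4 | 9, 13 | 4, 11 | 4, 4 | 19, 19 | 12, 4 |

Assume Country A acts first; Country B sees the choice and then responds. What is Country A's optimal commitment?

Solve by backward induction (Country A leads).
- T0 → Country B plays V (best of 17, 10, 16, 12, 8); Country A gets 4.
- T1 → Country B plays Y (best of 13, 14, 2, 20, 11); Country A gets 10.
- T2 → Country B plays W (best of 13, 20, 6, 9, 14); Country A gets 7.
- T3 → Country B plays Z (best of 17, 12, 10, 2, 18); Country A gets 1.
- T4 → Country B plays Y (best of 13, 11, 4, 19, 4); Country A gets 19.
Among 4, 10, 7, 1, 19, the best is 19 at T4. Subgame-perfect outcome: (T4, Y) with payoffs (19, 19).

T4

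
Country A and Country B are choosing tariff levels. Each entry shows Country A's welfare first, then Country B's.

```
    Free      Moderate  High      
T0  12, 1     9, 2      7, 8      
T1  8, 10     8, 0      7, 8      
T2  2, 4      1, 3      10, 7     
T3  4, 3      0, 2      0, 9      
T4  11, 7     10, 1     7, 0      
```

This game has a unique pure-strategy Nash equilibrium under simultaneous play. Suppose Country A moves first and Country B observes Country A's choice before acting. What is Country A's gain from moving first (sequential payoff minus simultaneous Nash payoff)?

Backward induction with Country A moving first.
- T0 → Country B plays High (best of 1, 2, 8); Country A gets 7.
- T1 → Country B plays Free (best of 10, 0, 8); Country A gets 8.
- T2 → Country B plays High (best of 4, 3, 7); Country A gets 10.
- T3 → Country B plays High (best of 3, 2, 9); Country A gets 0.
- T4 → Country B plays Free (best of 7, 1, 0); Country A gets 11.
Maximizing over 7, 8, 10, 0, 11, Country A chooses T4. Subgame-perfect outcome: (T4, Free) with payoffs (11, 7).
Under simultaneous play:
Country A's best replies: Free→T0; Moderate→T4; High→T2.
Country B's best replies: T0→High; T1→Free; T2→High; T3→High; T4→Free.
The unique mutual best reply is (T2, High), giving (10, 7).
Country A's commitment gain: 11 − 10 = 1.

1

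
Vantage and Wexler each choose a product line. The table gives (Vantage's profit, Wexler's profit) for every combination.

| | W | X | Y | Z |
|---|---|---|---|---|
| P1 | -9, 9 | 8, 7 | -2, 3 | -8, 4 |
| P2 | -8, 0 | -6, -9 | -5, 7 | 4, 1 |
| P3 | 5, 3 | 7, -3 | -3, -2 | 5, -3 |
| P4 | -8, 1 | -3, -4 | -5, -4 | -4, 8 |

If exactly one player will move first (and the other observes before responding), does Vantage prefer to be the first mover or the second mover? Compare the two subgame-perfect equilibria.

If Vantage leads: Wexler's best replies are P1→W, P2→Y, P3→W, P4→Z; Vantage's induced payoffs -9, -5, 5, -4; outcome (P3, W), payoffs (5, 3).
If Wexler leads: Vantage's best replies are W→P3, X→P1, Y→P1, Z→P3; Wexler's induced payoffs 3, 7, 3, -3; outcome (P1, X), payoffs (8, 7).
Vantage gets 5 moving first and 8 moving second, so Vantage prefers to move second.

second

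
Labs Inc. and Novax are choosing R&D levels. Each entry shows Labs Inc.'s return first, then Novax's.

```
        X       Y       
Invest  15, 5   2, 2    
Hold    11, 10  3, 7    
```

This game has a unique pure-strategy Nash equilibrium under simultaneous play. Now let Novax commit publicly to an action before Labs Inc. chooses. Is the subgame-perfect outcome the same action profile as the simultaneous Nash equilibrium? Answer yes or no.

Solve by backward induction (Novax leads).
- X: BR = Invest, leader payoff 5.
- Y: BR = Hold, leader payoff 7.
Novax's induced payoffs are 5, 7, so Novax commits to Y. Subgame-perfect outcome: (Hold, Y) with payoffs (3, 7).
For the simultaneous game, intersect best replies.
Labs Inc.'s best replies: X→Invest; Y→Hold.
Novax's best replies: Invest→X; Hold→X.
Only (Invest, X) has each player best-responding; Nash payoffs (15, 5).
Sequential outcome (Hold, Y) differs from the Nash profile (Invest, X).

no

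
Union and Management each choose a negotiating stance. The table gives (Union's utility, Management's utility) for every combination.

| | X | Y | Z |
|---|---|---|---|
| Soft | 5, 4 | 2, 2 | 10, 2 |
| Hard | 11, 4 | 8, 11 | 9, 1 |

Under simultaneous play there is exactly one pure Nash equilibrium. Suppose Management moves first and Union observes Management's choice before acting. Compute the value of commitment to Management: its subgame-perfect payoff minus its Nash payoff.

Solve by backward induction (Management leads).
- X: Union compares 5, 11 and picks Hard; Management would get 4.
- Y: Union compares 2, 8 and picks Hard; Management would get 11.
- Z: Union compares 10, 9 and picks Soft; Management would get 2.
Management's induced payoffs are 4, 11, 2, so Management commits to Y. Subgame-perfect outcome: (Hard, Y) with payoffs (8, 11).
Under simultaneous play:
Union's best replies: X→Hard; Y→Hard; Z→Soft.
Management's best replies: Soft→X; Hard→Y.
Only (Hard, Y) has each player best-responding; Nash payoffs (8, 11).
Management's commitment gain: 11 − 11 = 0.

0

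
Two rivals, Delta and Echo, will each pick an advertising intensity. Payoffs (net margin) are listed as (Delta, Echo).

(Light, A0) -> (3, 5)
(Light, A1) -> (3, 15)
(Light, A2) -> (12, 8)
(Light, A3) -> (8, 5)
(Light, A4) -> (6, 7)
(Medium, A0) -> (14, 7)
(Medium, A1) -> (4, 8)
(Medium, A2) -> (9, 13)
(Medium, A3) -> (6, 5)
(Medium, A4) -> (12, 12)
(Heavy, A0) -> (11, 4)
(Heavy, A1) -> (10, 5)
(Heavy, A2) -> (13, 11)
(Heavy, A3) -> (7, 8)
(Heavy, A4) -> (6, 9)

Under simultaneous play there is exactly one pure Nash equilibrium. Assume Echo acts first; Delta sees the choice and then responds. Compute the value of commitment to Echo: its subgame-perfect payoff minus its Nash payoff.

1

Solve by backward induction (Echo leads).
- A0: Delta compares 3, 14, 11 and picks Medium; Echo would get 7.
- A1: Delta compares 3, 4, 10 and picks Heavy; Echo would get 5.
- A2: Delta compares 12, 9, 13 and picks Heavy; Echo would get 11.
- A3: Delta compares 8, 6, 7 and picks Light; Echo would get 5.
- A4: Delta compares 6, 12, 6 and picks Medium; Echo would get 12.
Maximizing over 7, 5, 11, 5, 12, Echo chooses A4. Subgame-perfect outcome: (Medium, A4) with payoffs (12, 12).
Under simultaneous play:
Delta's best replies: A0→Medium; A1→Heavy; A2→Heavy; A3→Light; A4→Medium.
Echo's best replies: Light→A1; Medium→A2; Heavy→A2.
Only (Heavy, A2) has each player best-responding; Nash payoffs (13, 11).
Echo's commitment gain: 12 − 11 = 1.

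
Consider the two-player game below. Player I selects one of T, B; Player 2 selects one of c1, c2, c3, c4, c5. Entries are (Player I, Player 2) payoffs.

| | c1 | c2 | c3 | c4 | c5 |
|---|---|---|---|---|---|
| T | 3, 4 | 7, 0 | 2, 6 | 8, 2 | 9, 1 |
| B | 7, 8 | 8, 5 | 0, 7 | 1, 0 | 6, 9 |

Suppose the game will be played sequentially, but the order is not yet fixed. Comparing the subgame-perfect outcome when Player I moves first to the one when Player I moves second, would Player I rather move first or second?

second

If Player I leads: Player 2's best replies are T→c3, B→c5; Player I's induced payoffs 2, 6; outcome (B, c5), payoffs (6, 9).
If Player 2 leads: Player I's best replies are c1→B, c2→B, c3→T, c4→T, c5→T; Player 2's induced payoffs 8, 5, 6, 2, 1; outcome (B, c1), payoffs (7, 8).
Player I gets 6 moving first and 7 moving second, so Player I prefers to move second.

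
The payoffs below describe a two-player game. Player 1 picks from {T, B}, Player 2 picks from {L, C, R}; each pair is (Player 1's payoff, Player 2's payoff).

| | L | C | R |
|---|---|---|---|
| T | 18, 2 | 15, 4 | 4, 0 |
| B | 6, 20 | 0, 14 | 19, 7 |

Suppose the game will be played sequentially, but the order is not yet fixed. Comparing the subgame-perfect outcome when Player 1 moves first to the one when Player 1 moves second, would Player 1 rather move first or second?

second

If Player 1 leads: Player 2's best replies are T→C, B→L; Player 1's induced payoffs 15, 6; outcome (T, C), payoffs (15, 4).
If Player 2 leads: Player 1's best replies are L→T, C→T, R→B; Player 2's induced payoffs 2, 4, 7; outcome (B, R), payoffs (19, 7).
Player 1 gets 15 moving first and 19 moving second, so Player 1 prefers to move second.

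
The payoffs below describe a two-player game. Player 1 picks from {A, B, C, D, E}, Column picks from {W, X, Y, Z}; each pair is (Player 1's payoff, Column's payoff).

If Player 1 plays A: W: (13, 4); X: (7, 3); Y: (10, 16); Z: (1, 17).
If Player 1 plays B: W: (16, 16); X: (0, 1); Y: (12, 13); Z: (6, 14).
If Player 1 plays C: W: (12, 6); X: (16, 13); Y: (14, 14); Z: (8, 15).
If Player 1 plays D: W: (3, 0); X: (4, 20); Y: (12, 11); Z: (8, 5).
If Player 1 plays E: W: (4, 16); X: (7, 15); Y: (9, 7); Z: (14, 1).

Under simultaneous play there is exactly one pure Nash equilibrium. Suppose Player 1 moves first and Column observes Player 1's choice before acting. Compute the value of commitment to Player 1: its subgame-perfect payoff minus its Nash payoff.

Work backward from Column's decision.
- A: Column compares 4, 3, 16, 17 and picks Z; Player 1 would get 1.
- B: Column compares 16, 1, 13, 14 and picks W; Player 1 would get 16.
- C: Column compares 6, 13, 14, 15 and picks Z; Player 1 would get 8.
- D: Column compares 0, 20, 11, 5 and picks X; Player 1 would get 4.
- E: Column compares 16, 15, 7, 1 and picks W; Player 1 would get 4.
Maximizing over 1, 16, 8, 4, 4, Player 1 chooses B. Subgame-perfect outcome: (B, W) with payoffs (16, 16).
Under simultaneous play:
Player 1's best replies: W→B; X→C; Y→C; Z→E.
Column's best replies: A→Z; B→W; C→Z; D→X; E→W.
Only (B, W) has each player best-responding; Nash payoffs (16, 16).
Player 1's commitment gain: 16 − 16 = 0.

0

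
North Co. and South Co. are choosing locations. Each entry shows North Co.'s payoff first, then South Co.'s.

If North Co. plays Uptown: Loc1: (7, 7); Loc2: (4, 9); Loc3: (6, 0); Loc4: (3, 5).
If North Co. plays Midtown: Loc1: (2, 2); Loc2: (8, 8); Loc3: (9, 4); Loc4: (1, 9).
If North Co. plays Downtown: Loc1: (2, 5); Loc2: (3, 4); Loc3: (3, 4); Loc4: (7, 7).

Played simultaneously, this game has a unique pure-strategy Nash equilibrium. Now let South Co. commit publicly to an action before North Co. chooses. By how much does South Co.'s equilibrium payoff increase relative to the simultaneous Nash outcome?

Work backward from North Co.'s decision.
- Loc1 → North Co. plays Uptown (best of 7, 2, 2); South Co. gets 7.
- Loc2 → North Co. plays Midtown (best of 4, 8, 3); South Co. gets 8.
- Loc3 → North Co. plays Midtown (best of 6, 9, 3); South Co. gets 4.
- Loc4 → North Co. plays Downtown (best of 3, 1, 7); South Co. gets 7.
South Co.'s induced payoffs are 7, 8, 4, 7, so South Co. commits to Loc2. Subgame-perfect outcome: (Midtown, Loc2) with payoffs (8, 8).
Under simultaneous play:
North Co.'s best replies: Loc1→Uptown; Loc2→Midtown; Loc3→Midtown; Loc4→Downtown.
South Co.'s best replies: Uptown→Loc2; Midtown→Loc4; Downtown→Loc4.
Only (Downtown, Loc4) has each player best-responding; Nash payoffs (7, 7).
South Co.'s commitment gain: 8 − 7 = 1.

1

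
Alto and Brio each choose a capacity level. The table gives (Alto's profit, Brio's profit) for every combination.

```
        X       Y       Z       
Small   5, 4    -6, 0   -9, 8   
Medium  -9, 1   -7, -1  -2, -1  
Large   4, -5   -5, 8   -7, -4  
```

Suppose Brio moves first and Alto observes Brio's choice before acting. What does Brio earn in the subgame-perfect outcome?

Work backward from Alto's decision.
- X: BR = Small, leader payoff 4.
- Y: BR = Large, leader payoff 8.
- Z: BR = Medium, leader payoff -1.
Among 4, 8, -1, the best is 8 at Y. Subgame-perfect outcome: (Large, Y) with payoffs (-5, 8).

8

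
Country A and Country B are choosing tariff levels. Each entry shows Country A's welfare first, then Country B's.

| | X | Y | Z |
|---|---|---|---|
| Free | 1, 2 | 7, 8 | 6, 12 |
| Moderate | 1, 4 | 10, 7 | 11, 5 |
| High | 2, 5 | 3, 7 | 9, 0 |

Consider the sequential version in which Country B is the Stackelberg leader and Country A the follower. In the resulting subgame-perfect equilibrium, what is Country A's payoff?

10

Work backward from Country A's decision.
- X → Country A plays High (best of 1, 1, 2); Country B gets 5.
- Y → Country A plays Moderate (best of 7, 10, 3); Country B gets 7.
- Z → Country A plays Moderate (best of 6, 11, 9); Country B gets 5.
Among 5, 7, 5, the best is 7 at Y. Subgame-perfect outcome: (Moderate, Y) with payoffs (10, 7).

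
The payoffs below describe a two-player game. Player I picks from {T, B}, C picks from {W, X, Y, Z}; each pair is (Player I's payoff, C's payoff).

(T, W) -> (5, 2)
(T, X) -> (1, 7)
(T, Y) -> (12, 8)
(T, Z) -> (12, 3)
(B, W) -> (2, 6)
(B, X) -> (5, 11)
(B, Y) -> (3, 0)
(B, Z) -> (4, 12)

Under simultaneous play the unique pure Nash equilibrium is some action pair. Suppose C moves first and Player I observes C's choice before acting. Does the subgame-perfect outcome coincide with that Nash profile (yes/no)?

no

Backward induction with C moving first.
- W → Player I plays T (best of 5, 2); C gets 2.
- X → Player I plays B (best of 1, 5); C gets 11.
- Y → Player I plays T (best of 12, 3); C gets 8.
- Z → Player I plays T (best of 12, 4); C gets 3.
C's induced payoffs are 2, 11, 8, 3, so C commits to X. Subgame-perfect outcome: (B, X) with payoffs (5, 11).
Now find the simultaneous Nash equilibrium.
Player I's best replies: W→T; X→B; Y→T; Z→T.
C's best replies: T→Y; B→Z.
The unique mutual best reply is (T, Y), giving (12, 8).
Sequential outcome (B, X) differs from the Nash profile (T, Y).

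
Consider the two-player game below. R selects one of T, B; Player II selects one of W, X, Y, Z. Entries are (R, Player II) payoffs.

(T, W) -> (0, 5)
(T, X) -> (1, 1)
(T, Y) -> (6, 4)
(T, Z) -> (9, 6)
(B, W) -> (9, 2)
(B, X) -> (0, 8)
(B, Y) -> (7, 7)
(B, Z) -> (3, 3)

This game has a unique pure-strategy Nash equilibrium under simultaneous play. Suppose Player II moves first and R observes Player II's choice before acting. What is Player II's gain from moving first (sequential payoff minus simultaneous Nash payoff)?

Solve by backward induction (Player II leads).
- W → R plays B (best of 0, 9); Player II gets 2.
- X → R plays T (best of 1, 0); Player II gets 1.
- Y → R plays B (best of 6, 7); Player II gets 7.
- Z → R plays T (best of 9, 3); Player II gets 6.
Among 2, 1, 7, 6, the best is 7 at Y. Subgame-perfect outcome: (B, Y) with payoffs (7, 7).
For the simultaneous game, intersect best replies.
R's best replies: W→B; X→T; Y→B; Z→T.
Player II's best replies: T→Z; B→X.
Only (T, Z) has each player best-responding; Nash payoffs (9, 6).
Player II's commitment gain: 7 − 6 = 1.

1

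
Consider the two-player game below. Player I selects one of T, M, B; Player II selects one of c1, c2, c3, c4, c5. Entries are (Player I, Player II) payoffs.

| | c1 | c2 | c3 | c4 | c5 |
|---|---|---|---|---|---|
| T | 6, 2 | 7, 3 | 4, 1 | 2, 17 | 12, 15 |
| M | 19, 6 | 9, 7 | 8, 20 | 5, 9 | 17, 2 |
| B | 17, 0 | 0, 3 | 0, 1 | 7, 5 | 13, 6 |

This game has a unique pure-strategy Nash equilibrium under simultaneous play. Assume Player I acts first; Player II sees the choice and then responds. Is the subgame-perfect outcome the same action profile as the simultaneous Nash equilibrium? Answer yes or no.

no

Backward induction with Player I moving first.
- T: BR = c4, leader payoff 2.
- M: BR = c3, leader payoff 8.
- B: BR = c5, leader payoff 13.
Player I's induced payoffs are 2, 8, 13, so Player I commits to B. Subgame-perfect outcome: (B, c5) with payoffs (13, 6).
For the simultaneous game, intersect best replies.
Player I's best replies: c1→M; c2→M; c3→M; c4→B; c5→M.
Player II's best replies: T→c4; M→c3; B→c5.
Only (M, c3) has each player best-responding; Nash payoffs (8, 20).
Sequential outcome (B, c5) differs from the Nash profile (M, c3).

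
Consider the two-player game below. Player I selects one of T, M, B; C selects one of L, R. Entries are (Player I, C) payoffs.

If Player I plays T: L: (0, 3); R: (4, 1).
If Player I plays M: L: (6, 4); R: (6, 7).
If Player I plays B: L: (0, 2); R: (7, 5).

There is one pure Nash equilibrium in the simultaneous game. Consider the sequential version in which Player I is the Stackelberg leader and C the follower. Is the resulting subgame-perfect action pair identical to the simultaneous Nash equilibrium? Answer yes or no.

yes

Work backward from C's decision.
- T → C plays L (best of 3, 1); Player I gets 0.
- M → C plays R (best of 4, 7); Player I gets 6.
- B → C plays R (best of 2, 5); Player I gets 7.
Player I's induced payoffs are 0, 6, 7, so Player I commits to B. Subgame-perfect outcome: (B, R) with payoffs (7, 5).
Now find the simultaneous Nash equilibrium.
Player I's best replies: L→M; R→B.
C's best replies: T→L; M→R; B→R.
Only (B, R) has each player best-responding; Nash payoffs (7, 5).
Sequential outcome (B, R) coincides with the Nash profile (B, R).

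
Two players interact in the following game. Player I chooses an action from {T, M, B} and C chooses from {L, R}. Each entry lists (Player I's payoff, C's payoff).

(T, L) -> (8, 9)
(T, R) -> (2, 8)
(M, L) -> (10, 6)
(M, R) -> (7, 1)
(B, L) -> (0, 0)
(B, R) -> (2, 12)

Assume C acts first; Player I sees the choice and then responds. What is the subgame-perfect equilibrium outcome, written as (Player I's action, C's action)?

Work backward from Player I's decision.
- L → Player I plays M (best of 8, 10, 0); C gets 6.
- R → Player I plays M (best of 2, 7, 2); C gets 1.
Maximizing over 6, 1, C chooses L. Subgame-perfect outcome: (M, L) with payoffs (10, 6).

(M, L)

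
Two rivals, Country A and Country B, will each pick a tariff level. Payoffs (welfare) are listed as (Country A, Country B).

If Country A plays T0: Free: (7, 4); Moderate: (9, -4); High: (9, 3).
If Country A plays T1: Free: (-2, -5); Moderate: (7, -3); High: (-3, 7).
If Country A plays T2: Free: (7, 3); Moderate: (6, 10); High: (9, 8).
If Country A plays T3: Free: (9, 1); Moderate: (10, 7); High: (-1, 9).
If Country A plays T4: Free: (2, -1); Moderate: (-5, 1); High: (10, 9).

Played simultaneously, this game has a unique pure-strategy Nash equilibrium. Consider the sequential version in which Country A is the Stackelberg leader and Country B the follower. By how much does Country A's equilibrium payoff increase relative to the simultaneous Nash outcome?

Backward induction with Country A moving first.
- T0: BR = Free, leader payoff 7.
- T1: BR = High, leader payoff -3.
- T2: BR = Moderate, leader payoff 6.
- T3: BR = High, leader payoff -1.
- T4: BR = High, leader payoff 10.
Among 7, -3, 6, -1, 10, the best is 10 at T4. Subgame-perfect outcome: (T4, High) with payoffs (10, 9).
For the simultaneous game, intersect best replies.
Country A's best replies: Free→T3; Moderate→T3; High→T4.
Country B's best replies: T0→Free; T1→High; T2→Moderate; T3→High; T4→High.
The unique mutual best reply is (T4, High), giving (10, 9).
Country A's commitment gain: 10 − 10 = 0.

0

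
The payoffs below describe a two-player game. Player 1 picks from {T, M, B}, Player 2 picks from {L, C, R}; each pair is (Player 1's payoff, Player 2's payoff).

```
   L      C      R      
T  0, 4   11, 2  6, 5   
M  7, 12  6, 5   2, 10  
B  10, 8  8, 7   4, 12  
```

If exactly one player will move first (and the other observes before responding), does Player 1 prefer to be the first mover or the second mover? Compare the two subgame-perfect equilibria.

second

If Player 1 leads: Player 2's best replies are T→R, M→L, B→R; Player 1's induced payoffs 6, 7, 4; outcome (M, L), payoffs (7, 12).
If Player 2 leads: Player 1's best replies are L→B, C→T, R→T; Player 2's induced payoffs 8, 2, 5; outcome (B, L), payoffs (10, 8).
Player 1 gets 7 moving first and 10 moving second, so Player 1 prefers to move second.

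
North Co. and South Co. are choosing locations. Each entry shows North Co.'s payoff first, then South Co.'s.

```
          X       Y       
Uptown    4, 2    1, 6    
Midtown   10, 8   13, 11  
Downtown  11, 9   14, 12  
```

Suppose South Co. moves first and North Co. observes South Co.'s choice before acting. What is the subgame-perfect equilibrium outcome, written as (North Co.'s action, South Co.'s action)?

Solve by backward induction (South Co. leads).
- X: North Co. compares 4, 10, 11 and picks Downtown; South Co. would get 9.
- Y: North Co. compares 1, 13, 14 and picks Downtown; South Co. would get 12.
South Co.'s induced payoffs are 9, 12, so South Co. commits to Y. Subgame-perfect outcome: (Downtown, Y) with payoffs (14, 12).

(Downtown, Y)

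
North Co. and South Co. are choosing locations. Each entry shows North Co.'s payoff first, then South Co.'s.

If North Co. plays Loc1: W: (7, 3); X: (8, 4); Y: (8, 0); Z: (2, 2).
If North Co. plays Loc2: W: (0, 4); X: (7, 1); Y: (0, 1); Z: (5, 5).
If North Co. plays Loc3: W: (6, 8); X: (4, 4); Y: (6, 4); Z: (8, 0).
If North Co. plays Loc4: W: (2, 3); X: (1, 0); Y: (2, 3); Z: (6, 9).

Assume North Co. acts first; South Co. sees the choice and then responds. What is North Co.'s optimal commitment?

South Co. best-responds to each possible North Co. move:
- Loc1: BR = X, leader payoff 8.
- Loc2: BR = Z, leader payoff 5.
- Loc3: BR = W, leader payoff 6.
- Loc4: BR = Z, leader payoff 6.
Maximizing over 8, 5, 6, 6, North Co. chooses Loc1. Subgame-perfect outcome: (Loc1, X) with payoffs (8, 4).

Loc1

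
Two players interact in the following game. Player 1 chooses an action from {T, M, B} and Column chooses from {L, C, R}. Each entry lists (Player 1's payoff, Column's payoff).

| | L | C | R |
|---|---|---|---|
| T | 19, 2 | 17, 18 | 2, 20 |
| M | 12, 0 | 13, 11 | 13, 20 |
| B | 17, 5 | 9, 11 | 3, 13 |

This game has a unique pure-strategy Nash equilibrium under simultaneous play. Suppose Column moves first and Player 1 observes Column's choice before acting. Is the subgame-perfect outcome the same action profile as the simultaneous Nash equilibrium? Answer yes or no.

Work backward from Player 1's decision.
- L → Player 1 plays T (best of 19, 12, 17); Column gets 2.
- C → Player 1 plays T (best of 17, 13, 9); Column gets 18.
- R → Player 1 plays M (best of 2, 13, 3); Column gets 20.
Maximizing over 2, 18, 20, Column chooses R. Subgame-perfect outcome: (M, R) with payoffs (13, 20).
Under simultaneous play:
Player 1's best replies: L→T; C→T; R→M.
Column's best replies: T→R; M→R; B→R.
The unique mutual best reply is (M, R), giving (13, 20).
Sequential outcome (M, R) coincides with the Nash profile (M, R).

yes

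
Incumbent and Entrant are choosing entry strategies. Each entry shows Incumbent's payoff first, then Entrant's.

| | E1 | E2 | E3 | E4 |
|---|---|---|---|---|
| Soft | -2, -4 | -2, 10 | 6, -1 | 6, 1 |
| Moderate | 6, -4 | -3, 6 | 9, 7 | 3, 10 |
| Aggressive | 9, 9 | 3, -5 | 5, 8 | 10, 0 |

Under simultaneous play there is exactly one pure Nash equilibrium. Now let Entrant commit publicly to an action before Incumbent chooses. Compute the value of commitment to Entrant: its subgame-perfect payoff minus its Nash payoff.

0

Backward induction with Entrant moving first.
- E1 → Incumbent plays Aggressive (best of -2, 6, 9); Entrant gets 9.
- E2 → Incumbent plays Aggressive (best of -2, -3, 3); Entrant gets -5.
- E3 → Incumbent plays Moderate (best of 6, 9, 5); Entrant gets 7.
- E4 → Incumbent plays Aggressive (best of 6, 3, 10); Entrant gets 0.
Entrant's induced payoffs are 9, -5, 7, 0, so Entrant commits to E1. Subgame-perfect outcome: (Aggressive, E1) with payoffs (9, 9).
For the simultaneous game, intersect best replies.
Incumbent's best replies: E1→Aggressive; E2→Aggressive; E3→Moderate; E4→Aggressive.
Entrant's best replies: Soft→E2; Moderate→E4; Aggressive→E1.
Only (Aggressive, E1) has each player best-responding; Nash payoffs (9, 9).
Entrant's commitment gain: 9 − 9 = 0.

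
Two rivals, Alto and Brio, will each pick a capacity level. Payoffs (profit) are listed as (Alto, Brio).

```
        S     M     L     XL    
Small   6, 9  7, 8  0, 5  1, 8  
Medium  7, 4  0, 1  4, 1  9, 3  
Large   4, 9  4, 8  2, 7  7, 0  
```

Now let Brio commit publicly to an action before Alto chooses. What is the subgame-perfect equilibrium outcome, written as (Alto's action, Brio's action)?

Work backward from Alto's decision.
- S: Alto compares 6, 7, 4 and picks Medium; Brio would get 4.
- M: Alto compares 7, 0, 4 and picks Small; Brio would get 8.
- L: Alto compares 0, 4, 2 and picks Medium; Brio would get 1.
- XL: Alto compares 1, 9, 7 and picks Medium; Brio would get 3.
Brio's induced payoffs are 4, 8, 1, 3, so Brio commits to M. Subgame-perfect outcome: (Small, M) with payoffs (7, 8).

(Small, M)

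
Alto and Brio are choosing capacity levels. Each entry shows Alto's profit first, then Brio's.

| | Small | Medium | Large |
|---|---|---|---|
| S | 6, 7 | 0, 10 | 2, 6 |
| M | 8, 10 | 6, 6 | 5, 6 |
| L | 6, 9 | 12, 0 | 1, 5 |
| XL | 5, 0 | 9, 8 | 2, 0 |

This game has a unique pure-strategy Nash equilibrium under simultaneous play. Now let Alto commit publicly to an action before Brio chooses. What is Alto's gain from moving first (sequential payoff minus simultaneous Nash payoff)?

1

Work backward from Brio's decision.
- S: Brio compares 7, 10, 6 and picks Medium; Alto would get 0.
- M: Brio compares 10, 6, 6 and picks Small; Alto would get 8.
- L: Brio compares 9, 0, 5 and picks Small; Alto would get 6.
- XL: Brio compares 0, 8, 0 and picks Medium; Alto would get 9.
Among 0, 8, 6, 9, the best is 9 at XL. Subgame-perfect outcome: (XL, Medium) with payoffs (9, 8).
For the simultaneous game, intersect best replies.
Alto's best replies: Small→M; Medium→L; Large→M.
Brio's best replies: S→Medium; M→Small; L→Small; XL→Medium.
Only (M, Small) has each player best-responding; Nash payoffs (8, 10).
Alto's commitment gain: 9 − 8 = 1.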